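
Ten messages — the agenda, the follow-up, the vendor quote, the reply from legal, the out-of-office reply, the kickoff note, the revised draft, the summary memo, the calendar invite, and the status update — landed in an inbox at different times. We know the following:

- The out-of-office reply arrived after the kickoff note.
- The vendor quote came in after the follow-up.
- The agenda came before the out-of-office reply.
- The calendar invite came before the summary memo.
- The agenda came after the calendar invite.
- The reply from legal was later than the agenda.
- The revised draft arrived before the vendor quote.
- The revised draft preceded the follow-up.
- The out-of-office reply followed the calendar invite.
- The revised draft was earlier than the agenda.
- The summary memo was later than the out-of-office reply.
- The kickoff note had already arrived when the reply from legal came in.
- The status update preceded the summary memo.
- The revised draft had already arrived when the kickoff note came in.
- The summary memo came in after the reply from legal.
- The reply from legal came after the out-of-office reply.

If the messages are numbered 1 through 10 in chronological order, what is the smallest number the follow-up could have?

2

The revised draft must come before the follow-up — 1 forced predecessor.
Nothing else is forced ahead of the follow-up, so its earliest slot is position 1 + 1 = 2.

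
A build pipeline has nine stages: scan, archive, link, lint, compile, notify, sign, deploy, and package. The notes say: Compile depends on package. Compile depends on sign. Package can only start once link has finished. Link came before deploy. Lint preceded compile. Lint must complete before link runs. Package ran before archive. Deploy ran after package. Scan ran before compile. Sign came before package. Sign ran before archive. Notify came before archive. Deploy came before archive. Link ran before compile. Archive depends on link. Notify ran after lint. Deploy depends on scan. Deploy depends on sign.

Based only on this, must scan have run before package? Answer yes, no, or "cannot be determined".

cannot be determined

No chain of stated constraints runs from scan to package, and none runs from package to scan either.
So the relative order of scan and package is not fixed by the given facts.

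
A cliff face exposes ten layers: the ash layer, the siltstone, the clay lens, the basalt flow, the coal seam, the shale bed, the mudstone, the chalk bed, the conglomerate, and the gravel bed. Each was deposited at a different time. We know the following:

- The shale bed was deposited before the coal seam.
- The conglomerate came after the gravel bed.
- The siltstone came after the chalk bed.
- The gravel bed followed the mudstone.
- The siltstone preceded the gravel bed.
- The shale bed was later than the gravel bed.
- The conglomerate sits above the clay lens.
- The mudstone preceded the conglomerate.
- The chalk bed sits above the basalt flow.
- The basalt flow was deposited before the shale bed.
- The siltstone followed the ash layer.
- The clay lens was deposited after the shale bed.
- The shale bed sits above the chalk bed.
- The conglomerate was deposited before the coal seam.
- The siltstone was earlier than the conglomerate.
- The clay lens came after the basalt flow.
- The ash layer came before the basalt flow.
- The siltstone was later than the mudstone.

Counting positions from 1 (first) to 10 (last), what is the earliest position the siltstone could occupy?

5

The ash layer, the basalt flow, the chalk bed, and the mudstone must all come before the siltstone — 4 forced predecessors.
Nothing else is forced ahead of the siltstone, so its earliest slot is position 4 + 1 = 5.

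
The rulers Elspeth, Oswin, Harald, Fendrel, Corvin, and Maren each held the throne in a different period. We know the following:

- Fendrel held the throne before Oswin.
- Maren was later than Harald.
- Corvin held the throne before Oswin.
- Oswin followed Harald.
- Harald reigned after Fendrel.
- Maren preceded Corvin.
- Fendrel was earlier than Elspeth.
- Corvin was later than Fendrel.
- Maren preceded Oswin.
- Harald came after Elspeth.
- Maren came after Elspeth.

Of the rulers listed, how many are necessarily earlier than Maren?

3

Directly stated before Maren: Elspeth and Harald.
Fendrel reaches Maren via Fendrel → Elspeth → Maren.
That's Elspeth, Fendrel, and Harald — 3 in all.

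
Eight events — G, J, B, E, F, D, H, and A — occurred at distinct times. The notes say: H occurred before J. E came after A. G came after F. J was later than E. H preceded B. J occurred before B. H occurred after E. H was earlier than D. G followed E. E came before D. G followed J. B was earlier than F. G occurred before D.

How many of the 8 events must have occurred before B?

4

Directly stated before B: H and J.
A reaches B via A → E → H → B.
E reaches B via E → H → B.
No chain forces F (or any of the others) ahead of B.
That's A, E, H, and J — 4 in all.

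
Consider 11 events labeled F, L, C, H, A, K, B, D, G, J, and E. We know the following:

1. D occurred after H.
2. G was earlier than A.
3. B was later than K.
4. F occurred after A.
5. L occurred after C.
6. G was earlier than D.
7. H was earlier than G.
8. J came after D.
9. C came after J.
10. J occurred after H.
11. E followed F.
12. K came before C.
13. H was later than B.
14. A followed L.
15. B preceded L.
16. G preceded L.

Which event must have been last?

E

Every other event has a chain of constraints placing it before E, so E is last.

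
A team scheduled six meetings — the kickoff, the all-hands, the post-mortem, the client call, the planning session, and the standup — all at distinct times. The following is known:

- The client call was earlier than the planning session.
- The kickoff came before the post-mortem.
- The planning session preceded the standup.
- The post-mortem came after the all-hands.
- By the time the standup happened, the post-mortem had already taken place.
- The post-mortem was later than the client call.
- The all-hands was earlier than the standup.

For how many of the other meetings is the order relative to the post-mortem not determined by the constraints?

1

Forced before the post-mortem: the all-hands, the client call, and the kickoff; forced after the post-mortem: the standup.
That leaves the planning session with no forced order relative to the post-mortem — 1.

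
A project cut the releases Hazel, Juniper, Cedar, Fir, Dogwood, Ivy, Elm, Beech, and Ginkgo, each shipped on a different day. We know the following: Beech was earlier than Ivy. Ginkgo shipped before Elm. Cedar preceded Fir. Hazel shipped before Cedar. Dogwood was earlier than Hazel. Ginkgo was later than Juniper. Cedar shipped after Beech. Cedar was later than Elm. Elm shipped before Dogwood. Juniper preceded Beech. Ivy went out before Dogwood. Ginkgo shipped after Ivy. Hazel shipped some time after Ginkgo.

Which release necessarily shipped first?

Juniper

Juniper has a chain of constraints placing it before every other release, so Juniper must be first.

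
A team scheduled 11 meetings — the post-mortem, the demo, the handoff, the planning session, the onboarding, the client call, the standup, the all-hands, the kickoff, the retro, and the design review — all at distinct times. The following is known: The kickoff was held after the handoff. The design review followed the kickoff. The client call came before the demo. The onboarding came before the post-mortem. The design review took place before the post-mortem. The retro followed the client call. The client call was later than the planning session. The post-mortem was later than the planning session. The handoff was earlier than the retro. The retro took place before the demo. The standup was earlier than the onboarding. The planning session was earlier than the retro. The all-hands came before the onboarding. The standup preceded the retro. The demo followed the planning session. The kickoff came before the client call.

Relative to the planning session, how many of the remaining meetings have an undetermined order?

Forced after the planning session: the client call, the demo, the post-mortem, and the retro.
That leaves the all-hands, the design review, the handoff, the kickoff, the onboarding, and the standup with no forced order relative to the planning session — 6.

6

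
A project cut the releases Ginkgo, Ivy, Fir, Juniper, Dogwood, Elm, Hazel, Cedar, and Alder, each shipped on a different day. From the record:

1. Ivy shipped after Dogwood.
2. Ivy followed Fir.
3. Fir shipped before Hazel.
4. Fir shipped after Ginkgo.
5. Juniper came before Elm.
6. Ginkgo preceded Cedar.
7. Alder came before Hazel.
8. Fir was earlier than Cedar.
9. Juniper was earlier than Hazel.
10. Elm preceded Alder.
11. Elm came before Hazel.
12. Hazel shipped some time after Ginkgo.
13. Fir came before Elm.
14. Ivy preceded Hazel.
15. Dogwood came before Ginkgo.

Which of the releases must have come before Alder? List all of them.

Directly stated before Alder: Elm.
Dogwood reaches Alder via Dogwood → Ginkgo → Fir → Elm → Alder.
Fir reaches Alder via Fir → Elm → Alder.
Ginkgo reaches Alder via Ginkgo → Fir → Elm → Alder.
Likewise Juniper reaches Alder by chaining the stated constraints.
No chain forces Cedar (or any of the others) ahead of Alder.

Dogwood, Elm, Fir, Ginkgo, Juniper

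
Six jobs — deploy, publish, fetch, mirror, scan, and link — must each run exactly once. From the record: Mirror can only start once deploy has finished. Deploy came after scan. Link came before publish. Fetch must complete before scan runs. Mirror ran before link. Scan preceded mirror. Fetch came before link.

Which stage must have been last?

Every other stage has a chain of constraints placing it before publish, so publish is last.

publish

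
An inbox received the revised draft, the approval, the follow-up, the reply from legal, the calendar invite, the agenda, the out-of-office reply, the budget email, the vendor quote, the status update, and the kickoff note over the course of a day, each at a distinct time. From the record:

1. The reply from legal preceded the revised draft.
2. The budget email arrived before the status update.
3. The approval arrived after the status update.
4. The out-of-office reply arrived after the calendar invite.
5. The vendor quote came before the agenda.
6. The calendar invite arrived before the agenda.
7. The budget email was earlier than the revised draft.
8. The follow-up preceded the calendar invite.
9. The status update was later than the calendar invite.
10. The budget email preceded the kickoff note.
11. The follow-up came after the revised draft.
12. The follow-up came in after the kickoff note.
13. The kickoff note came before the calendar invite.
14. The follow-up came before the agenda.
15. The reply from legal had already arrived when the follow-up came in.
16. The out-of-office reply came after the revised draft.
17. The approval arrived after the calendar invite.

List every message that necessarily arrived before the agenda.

Directly stated before the agenda: the calendar invite, the follow-up, and the vendor quote.
The budget email reaches the agenda via the budget email → the kickoff note → the follow-up → the agenda.
The kickoff note reaches the agenda via the kickoff note → the follow-up → the agenda.
The reply from legal reaches the agenda via the reply from legal → the follow-up → the agenda.
Likewise the revised draft reaches the agenda by chaining the stated constraints.
No chain forces the approval (or any of the others) ahead of the agenda.

the budget email, the calendar invite, the follow-up, the kickoff note, the reply from legal, the revised draft, the vendor quote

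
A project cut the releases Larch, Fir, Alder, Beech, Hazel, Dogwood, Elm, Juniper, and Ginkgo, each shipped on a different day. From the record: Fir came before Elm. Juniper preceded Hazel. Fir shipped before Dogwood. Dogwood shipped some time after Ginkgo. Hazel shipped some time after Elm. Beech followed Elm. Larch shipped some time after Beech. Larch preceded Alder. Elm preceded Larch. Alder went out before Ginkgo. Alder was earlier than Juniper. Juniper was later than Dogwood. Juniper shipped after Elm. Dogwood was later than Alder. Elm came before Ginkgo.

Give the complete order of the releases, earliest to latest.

Fir, Elm, Beech, Larch, Alder, Ginkgo, Dogwood, Juniper, Hazel

The constraints fix every adjacent pair, so only one ordering works:
Fir → Elm → Beech → Larch → Alder → Ginkgo → Dogwood → Juniper → Hazel.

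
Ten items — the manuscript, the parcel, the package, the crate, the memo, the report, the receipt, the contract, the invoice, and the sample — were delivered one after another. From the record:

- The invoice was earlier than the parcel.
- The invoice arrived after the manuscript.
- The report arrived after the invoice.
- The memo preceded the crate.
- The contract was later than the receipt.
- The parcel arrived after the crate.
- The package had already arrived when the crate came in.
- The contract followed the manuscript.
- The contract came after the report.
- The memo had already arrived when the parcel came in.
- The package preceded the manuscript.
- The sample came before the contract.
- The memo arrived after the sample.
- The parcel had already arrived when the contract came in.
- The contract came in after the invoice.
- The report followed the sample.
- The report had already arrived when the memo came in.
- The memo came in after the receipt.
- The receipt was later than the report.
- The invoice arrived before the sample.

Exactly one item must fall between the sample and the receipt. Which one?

the report

Tracing the constraints gives the sample → the report → the receipt, so the report sits after the sample and before the receipt.
No other item is forced both after the sample and before the receipt.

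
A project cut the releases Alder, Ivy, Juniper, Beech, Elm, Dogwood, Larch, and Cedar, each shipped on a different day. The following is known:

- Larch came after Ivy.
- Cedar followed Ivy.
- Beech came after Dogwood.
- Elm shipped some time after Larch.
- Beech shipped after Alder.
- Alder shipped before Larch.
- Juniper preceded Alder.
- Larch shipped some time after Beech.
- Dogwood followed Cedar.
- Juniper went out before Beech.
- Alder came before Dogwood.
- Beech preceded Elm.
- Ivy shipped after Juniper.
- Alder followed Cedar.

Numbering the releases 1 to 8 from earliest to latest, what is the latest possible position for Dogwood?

5

Dogwood must come before Beech, Elm, and Larch — 3 releases forced after it.
Everything else can be placed before Dogwood in some valid order, so Dogwood can sit as late as position 8 − 3 = 5.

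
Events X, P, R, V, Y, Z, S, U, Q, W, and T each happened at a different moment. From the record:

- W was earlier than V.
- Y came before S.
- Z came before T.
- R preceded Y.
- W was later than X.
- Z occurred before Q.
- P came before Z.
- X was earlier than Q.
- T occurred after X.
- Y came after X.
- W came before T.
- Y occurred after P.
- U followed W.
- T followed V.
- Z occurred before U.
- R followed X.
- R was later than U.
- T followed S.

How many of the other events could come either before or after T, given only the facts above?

Forced before T: P, R, S, U, V, W, X, Y, and Z.
That leaves Q with no forced order relative to T — 1.

1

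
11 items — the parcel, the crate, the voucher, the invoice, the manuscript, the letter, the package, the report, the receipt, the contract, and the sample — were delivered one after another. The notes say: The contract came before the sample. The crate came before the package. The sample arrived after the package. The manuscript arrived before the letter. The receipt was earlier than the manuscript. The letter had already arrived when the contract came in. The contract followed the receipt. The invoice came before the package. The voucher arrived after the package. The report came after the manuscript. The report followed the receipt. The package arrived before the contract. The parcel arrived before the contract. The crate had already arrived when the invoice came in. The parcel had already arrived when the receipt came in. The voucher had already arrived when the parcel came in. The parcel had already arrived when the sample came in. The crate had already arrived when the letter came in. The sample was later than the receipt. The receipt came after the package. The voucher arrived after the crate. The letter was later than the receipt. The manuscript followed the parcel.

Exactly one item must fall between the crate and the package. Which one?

Tracing the constraints gives the crate → the invoice → the package, so the invoice sits after the crate and before the package.
No other item is forced both after the crate and before the package.

the invoice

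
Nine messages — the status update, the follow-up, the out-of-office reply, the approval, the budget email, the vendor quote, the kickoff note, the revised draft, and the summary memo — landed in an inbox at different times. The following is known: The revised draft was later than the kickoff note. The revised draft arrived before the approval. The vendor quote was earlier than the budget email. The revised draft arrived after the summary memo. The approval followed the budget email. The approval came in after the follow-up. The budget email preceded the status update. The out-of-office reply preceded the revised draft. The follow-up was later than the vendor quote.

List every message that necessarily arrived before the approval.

the budget email, the follow-up, the kickoff note, the out-of-office reply, the revised draft, the summary memo, the vendor quote

Directly stated before the approval: the budget email, the follow-up, and the revised draft.
The kickoff note reaches the approval via the kickoff note → the revised draft → the approval.
The out-of-office reply reaches the approval via the out-of-office reply → the revised draft → the approval.
The summary memo reaches the approval via the summary memo → the revised draft → the approval.
Likewise the vendor quote reaches the approval by chaining the stated constraints.
No chain forces the status update ahead of the approval.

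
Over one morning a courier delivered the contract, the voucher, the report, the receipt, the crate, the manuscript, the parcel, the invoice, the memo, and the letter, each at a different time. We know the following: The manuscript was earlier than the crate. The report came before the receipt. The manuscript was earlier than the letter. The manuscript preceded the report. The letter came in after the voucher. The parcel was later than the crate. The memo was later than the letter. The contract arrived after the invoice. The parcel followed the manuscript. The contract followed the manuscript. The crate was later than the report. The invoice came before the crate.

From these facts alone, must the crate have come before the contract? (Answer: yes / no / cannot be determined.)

cannot be determined

No chain of stated constraints runs from the crate to the contract, and none runs from the contract to the crate either.
So the relative order of the crate and the contract is not fixed by the given facts.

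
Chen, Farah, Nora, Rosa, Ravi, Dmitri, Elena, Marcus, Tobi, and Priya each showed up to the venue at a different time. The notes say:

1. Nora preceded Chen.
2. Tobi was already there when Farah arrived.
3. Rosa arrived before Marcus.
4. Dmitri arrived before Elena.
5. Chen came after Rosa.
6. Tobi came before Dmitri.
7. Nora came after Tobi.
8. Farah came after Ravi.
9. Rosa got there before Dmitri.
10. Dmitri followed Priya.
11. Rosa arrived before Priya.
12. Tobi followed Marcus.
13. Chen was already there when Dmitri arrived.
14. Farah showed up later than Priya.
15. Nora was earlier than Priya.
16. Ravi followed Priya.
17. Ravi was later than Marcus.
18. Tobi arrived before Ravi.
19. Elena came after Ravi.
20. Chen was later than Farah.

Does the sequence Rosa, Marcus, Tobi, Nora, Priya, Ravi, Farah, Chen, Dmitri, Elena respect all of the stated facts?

Check each stated constraint against the proposed order — e.g. Rosa is ahead of Chen; Rosa is ahead of Dmitri. Every pair is in the required order; nothing is violated.

yes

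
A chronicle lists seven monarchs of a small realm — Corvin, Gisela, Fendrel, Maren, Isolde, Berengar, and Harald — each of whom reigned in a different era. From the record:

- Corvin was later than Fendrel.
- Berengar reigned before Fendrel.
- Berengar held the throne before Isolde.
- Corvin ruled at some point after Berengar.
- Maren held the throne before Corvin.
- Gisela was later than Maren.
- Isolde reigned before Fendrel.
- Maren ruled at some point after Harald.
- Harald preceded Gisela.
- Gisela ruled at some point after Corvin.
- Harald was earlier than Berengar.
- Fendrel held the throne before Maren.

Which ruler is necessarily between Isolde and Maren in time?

Fendrel

Tracing the constraints gives Isolde → Fendrel → Maren, so Fendrel sits after Isolde and before Maren.
No other ruler is forced both after Isolde and before Maren.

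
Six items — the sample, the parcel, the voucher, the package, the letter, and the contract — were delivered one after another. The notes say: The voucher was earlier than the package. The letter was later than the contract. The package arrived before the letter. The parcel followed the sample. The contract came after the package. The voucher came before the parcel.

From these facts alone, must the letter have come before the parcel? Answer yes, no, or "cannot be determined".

cannot be determined

No chain of stated constraints runs from the letter to the parcel, and none runs from the parcel to the letter either.
So the relative order of the letter and the parcel is not fixed by the given facts.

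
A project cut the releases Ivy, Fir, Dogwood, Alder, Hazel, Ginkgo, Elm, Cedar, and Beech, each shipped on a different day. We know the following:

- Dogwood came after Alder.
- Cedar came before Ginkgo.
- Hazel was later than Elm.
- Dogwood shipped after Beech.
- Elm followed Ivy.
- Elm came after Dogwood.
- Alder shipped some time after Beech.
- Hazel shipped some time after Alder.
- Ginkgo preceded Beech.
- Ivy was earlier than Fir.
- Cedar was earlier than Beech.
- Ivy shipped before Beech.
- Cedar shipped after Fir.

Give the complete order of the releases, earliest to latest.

The constraints fix every adjacent pair, so only one ordering works:
Ivy → Fir → Cedar → Ginkgo → Beech → Alder → Dogwood → Elm → Hazel.

Ivy, Fir, Cedar, Ginkgo, Beech, Alder, Dogwood, Elm, Hazel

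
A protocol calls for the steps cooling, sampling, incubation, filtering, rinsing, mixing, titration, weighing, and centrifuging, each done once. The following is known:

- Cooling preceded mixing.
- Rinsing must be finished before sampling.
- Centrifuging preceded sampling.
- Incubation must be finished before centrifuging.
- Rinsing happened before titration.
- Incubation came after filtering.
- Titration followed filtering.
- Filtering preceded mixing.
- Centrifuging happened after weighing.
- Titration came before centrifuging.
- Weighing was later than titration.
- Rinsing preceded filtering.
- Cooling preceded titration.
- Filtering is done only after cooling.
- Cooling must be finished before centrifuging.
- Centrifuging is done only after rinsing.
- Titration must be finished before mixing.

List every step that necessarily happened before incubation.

cooling, filtering, rinsing

Directly stated before incubation: filtering.
Cooling reaches incubation via cooling → filtering → incubation.
Rinsing reaches incubation via rinsing → filtering → incubation.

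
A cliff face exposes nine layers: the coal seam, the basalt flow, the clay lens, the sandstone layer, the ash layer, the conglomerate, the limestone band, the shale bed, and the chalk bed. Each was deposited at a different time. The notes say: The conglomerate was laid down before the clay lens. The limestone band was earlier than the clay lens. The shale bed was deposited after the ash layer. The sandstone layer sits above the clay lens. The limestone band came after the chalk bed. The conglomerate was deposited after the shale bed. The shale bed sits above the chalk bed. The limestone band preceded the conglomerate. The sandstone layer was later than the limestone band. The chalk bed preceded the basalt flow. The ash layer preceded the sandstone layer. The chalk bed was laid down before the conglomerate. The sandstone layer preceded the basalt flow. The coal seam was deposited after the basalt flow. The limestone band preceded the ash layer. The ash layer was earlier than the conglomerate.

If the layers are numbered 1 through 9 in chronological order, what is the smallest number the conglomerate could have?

5

The ash layer, the chalk bed, the limestone band, and the shale bed must all come before the conglomerate — 4 forced predecessors.
Nothing else is forced ahead of the conglomerate, so its earliest slot is position 4 + 1 = 5.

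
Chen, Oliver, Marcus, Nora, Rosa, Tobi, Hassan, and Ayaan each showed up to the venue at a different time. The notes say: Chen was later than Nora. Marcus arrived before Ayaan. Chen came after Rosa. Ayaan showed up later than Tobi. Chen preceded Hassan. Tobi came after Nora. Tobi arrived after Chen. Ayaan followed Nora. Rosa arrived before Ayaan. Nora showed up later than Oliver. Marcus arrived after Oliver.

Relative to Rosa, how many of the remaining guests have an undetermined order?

3

Forced after Rosa: Ayaan, Chen, Hassan, and Tobi.
That leaves Marcus, Nora, and Oliver with no forced order relative to Rosa — 3.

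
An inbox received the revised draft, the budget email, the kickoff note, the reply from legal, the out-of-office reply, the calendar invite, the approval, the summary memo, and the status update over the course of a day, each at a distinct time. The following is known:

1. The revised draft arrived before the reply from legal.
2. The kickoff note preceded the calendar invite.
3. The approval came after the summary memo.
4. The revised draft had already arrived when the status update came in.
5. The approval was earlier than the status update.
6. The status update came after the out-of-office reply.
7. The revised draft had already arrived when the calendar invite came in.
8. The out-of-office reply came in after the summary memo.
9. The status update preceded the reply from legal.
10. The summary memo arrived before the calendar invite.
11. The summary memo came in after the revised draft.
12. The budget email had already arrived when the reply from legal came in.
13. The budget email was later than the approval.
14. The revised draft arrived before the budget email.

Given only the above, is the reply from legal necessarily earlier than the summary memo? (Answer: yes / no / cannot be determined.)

Tracing the constraints gives the summary memo → the out-of-office reply → the status update → the reply from legal, so the summary memo must come before the reply from legal.
That means the reply from legal cannot be before the summary memo.

no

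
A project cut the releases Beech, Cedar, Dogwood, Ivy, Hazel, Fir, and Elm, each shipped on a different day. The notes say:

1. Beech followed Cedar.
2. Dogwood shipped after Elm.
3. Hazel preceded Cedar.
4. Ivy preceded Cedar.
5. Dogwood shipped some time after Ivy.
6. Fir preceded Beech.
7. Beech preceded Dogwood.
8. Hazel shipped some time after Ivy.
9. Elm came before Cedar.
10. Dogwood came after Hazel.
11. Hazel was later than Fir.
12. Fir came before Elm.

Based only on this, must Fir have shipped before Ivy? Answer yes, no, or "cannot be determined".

No chain of stated constraints runs from Fir to Ivy, and none runs from Ivy to Fir either.
So the relative order of Fir and Ivy is not fixed by the given facts.

cannot be determined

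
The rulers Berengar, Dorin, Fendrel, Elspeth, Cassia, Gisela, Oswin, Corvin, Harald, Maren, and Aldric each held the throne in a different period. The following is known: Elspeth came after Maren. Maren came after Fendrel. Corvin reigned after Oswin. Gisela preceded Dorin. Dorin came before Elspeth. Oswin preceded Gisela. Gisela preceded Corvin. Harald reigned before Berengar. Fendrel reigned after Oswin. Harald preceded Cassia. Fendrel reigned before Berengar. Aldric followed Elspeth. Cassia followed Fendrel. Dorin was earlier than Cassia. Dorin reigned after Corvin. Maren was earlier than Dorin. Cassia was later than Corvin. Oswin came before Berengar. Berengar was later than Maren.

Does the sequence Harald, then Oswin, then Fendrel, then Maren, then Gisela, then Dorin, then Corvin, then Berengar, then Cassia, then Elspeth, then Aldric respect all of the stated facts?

The constraints require Corvin before Dorin, but in the proposed sequence Dorin appears ahead of Corvin. That one violation is enough.

no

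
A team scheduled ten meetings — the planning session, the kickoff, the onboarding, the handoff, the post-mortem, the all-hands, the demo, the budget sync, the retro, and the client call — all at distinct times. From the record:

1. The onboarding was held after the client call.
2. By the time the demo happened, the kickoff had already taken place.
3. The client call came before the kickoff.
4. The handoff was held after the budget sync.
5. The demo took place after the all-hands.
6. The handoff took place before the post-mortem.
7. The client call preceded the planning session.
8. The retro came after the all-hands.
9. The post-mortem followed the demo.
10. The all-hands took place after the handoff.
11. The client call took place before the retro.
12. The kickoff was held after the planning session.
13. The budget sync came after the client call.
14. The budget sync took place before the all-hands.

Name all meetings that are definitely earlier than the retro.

the all-hands, the budget sync, the client call, the handoff

Directly stated before the retro: the all-hands and the client call.
The budget sync reaches the retro via the budget sync → the all-hands → the retro.
The handoff reaches the retro via the handoff → the all-hands → the retro.
No chain forces the post-mortem (or any of the others) ahead of the retro.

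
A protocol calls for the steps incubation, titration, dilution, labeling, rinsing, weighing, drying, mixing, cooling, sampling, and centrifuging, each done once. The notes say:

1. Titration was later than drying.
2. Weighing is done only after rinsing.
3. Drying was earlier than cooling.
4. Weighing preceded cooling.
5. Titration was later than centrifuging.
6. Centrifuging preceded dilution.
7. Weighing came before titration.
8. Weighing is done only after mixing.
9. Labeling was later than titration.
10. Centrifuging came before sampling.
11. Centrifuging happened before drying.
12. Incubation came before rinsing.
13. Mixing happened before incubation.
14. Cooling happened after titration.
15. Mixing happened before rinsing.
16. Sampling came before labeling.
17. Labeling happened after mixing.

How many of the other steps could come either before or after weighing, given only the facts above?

4

Forced before weighing: incubation, mixing, and rinsing; forced after weighing: cooling, labeling, and titration.
That leaves centrifuging, dilution, drying, and sampling with no forced order relative to weighing — 4.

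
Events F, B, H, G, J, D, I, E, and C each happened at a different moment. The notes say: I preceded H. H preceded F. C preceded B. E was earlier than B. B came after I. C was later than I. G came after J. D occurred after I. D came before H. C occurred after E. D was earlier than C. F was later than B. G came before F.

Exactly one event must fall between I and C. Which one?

D

Tracing the constraints gives I → D → C, so D sits after I and before C.
No other event is forced both after I and before C.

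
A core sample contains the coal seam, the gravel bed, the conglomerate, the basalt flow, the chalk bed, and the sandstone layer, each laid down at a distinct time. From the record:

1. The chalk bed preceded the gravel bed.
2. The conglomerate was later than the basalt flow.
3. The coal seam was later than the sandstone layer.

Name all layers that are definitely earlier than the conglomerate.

Directly stated before the conglomerate: the basalt flow.
No chain forces the gravel bed (or any of the others) ahead of the conglomerate.

the basalt flow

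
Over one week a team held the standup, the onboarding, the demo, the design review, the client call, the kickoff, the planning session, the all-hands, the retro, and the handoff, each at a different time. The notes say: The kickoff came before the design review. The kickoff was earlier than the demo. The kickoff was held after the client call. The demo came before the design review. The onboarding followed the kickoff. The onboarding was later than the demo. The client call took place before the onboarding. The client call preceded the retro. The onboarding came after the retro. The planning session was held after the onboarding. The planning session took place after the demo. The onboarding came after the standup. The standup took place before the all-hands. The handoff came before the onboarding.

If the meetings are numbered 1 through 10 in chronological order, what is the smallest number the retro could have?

2

The client call must come before the retro — 1 forced predecessor.
Nothing else is forced ahead of the retro, so its earliest slot is position 1 + 1 = 2.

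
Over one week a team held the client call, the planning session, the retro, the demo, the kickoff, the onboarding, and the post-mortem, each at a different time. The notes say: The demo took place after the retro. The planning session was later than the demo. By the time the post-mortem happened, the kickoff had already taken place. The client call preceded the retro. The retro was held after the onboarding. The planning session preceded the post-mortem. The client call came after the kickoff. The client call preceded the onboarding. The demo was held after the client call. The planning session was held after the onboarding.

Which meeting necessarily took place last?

the post-mortem

Every other meeting has a chain of constraints placing it before the post-mortem, so the post-mortem is last.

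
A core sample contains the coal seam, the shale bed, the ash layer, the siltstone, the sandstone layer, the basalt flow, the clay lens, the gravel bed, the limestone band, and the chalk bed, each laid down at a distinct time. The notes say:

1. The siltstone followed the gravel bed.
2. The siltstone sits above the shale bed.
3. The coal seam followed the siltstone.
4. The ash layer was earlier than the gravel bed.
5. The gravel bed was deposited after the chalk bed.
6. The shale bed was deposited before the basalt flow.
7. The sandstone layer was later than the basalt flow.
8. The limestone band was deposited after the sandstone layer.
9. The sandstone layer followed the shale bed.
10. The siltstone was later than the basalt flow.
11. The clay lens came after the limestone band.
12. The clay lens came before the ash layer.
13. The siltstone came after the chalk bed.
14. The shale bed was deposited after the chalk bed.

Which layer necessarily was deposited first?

The chalk bed has a chain of constraints placing it before every other layer, so the chalk bed must be first.

the chalk bed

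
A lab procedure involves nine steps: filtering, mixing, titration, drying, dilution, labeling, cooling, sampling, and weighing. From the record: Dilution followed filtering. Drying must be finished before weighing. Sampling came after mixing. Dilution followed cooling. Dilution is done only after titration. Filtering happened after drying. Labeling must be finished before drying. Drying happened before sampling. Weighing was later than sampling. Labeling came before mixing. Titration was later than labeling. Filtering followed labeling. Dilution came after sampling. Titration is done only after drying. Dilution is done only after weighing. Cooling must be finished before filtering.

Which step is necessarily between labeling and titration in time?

Tracing the constraints gives labeling → drying → titration, so drying sits after labeling and before titration.
No other step is forced both after labeling and before titration.

drying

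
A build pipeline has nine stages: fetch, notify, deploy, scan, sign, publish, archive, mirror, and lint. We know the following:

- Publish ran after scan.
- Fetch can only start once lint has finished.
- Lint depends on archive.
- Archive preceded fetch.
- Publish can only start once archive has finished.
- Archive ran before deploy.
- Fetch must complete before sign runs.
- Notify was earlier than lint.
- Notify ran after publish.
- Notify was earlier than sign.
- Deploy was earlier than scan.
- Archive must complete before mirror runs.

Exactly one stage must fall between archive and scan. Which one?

Tracing the constraints gives archive → deploy → scan, so deploy sits after archive and before scan.
No other stage is forced both after archive and before scan.

deploy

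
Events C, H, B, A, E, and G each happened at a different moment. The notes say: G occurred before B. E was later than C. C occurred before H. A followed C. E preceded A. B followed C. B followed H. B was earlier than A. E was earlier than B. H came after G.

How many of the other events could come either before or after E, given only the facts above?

Forced before E: C; forced after E: A and B.
That leaves G and H with no forced order relative to E — 2.

2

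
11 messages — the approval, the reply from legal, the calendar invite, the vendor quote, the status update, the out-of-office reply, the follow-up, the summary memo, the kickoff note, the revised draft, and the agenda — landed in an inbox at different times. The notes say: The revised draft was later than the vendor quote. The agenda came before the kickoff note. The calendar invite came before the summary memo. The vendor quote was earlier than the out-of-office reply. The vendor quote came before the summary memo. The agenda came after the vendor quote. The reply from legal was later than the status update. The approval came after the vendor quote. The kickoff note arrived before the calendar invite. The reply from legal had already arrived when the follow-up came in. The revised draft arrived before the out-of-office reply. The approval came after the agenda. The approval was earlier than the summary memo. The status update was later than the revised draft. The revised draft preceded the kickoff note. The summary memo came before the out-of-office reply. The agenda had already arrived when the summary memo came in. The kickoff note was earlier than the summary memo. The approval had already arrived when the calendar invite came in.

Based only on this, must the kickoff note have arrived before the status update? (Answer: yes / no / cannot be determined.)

No chain of stated constraints runs from the kickoff note to the status update, and none runs from the status update to the kickoff note either.
So the relative order of the kickoff note and the status update is not fixed by the given facts.

cannot be determined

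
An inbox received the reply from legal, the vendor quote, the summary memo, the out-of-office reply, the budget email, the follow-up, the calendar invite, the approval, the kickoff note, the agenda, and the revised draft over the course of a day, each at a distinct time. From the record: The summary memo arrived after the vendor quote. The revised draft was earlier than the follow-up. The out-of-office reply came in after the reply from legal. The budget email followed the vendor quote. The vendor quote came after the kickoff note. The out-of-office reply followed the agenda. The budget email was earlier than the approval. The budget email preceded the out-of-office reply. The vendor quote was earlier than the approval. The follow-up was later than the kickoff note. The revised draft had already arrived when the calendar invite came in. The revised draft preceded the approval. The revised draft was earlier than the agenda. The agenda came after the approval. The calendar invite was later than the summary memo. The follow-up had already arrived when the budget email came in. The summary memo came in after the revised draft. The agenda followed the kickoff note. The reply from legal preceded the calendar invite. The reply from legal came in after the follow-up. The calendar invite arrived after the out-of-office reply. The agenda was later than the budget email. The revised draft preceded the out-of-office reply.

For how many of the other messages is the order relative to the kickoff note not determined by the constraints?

1

Forced after the kickoff note: the agenda, the approval, the budget email, the calendar invite, the follow-up, the out-of-office reply, the reply from legal, the summary memo, and the vendor quote.
That leaves the revised draft with no forced order relative to the kickoff note — 1.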